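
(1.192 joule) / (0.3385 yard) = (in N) 3.851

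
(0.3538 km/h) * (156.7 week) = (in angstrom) 9.314e+16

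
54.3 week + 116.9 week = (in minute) 1.726e+06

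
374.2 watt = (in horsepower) 0.5018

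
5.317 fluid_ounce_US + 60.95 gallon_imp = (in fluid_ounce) 9375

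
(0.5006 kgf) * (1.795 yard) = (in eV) 5.029e+19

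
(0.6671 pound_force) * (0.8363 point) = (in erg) 8755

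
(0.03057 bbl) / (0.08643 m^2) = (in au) 3.759e-13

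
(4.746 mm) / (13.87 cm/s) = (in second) 0.03422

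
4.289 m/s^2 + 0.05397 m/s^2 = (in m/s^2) 4.343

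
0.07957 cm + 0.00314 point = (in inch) 0.03137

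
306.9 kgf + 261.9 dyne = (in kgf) 306.9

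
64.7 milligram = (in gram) 0.0647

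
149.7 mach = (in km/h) 1.835e+05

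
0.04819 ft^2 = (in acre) 1.106e-06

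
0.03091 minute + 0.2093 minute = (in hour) 0.004004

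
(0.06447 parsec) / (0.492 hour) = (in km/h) 4.043e+12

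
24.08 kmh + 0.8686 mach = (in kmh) 1089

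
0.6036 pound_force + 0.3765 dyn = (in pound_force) 0.6036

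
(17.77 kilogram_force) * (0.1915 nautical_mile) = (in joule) 6.18e+04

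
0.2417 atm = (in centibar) 24.49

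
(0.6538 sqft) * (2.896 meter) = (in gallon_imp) 38.69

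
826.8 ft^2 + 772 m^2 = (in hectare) 0.08488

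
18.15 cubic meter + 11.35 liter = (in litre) 1.816e+04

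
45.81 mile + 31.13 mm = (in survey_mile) 45.81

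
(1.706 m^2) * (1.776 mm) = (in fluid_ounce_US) 102.5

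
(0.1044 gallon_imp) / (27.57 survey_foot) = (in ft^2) 0.0006079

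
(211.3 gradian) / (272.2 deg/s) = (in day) 8.086e-06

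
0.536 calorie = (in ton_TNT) 5.36e-10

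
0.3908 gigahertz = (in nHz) 3.908e+17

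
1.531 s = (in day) 1.772e-05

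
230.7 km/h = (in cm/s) 6408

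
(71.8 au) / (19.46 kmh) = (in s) 1.987e+12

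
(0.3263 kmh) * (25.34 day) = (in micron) 1.984e+11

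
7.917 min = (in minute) 7.917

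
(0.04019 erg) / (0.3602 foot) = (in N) 3.661e-08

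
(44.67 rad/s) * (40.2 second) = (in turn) 285.8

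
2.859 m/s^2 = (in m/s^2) 2.859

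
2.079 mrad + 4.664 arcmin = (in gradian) 0.2187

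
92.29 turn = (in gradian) 3.692e+04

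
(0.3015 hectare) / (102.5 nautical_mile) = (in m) 0.01588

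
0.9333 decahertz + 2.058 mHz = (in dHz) 93.35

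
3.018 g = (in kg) 0.003018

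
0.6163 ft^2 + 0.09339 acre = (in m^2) 378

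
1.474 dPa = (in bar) 1.474e-06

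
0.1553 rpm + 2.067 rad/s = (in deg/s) 119.4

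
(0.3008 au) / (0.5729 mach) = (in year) 7.315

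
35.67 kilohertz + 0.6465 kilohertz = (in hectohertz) 363.2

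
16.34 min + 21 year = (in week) 1095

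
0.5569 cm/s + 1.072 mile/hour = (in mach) 0.001424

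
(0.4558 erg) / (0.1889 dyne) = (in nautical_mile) 1.303e-05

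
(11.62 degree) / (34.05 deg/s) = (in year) 1.082e-08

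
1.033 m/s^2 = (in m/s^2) 1.033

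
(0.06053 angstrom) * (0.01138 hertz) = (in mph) 1.541e-13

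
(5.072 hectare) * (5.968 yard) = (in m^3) 2.768e+05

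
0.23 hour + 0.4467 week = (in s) 2.71e+05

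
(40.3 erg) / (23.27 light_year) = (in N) 1.831e-23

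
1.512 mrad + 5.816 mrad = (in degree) 0.4199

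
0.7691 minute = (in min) 0.7691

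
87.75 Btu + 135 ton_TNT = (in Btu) 5.354e+08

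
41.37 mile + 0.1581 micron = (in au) 4.451e-07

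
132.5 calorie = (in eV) 3.46e+21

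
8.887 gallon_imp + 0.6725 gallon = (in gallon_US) 11.35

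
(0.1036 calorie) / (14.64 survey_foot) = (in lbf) 0.02184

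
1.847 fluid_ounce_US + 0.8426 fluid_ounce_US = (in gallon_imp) 0.0175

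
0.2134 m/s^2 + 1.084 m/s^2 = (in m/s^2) 1.297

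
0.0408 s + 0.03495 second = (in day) 8.767e-07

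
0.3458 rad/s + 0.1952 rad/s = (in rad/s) 0.541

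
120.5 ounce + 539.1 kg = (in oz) 1.914e+04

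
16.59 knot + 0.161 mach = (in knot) 123.2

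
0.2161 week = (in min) 2178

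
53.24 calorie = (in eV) 1.39e+21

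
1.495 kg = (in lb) 3.296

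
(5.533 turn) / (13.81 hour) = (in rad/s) 0.0006993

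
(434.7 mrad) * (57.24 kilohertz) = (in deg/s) 1.426e+06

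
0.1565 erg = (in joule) 1.565e-08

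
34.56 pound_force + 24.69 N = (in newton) 178.4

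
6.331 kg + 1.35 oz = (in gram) 6369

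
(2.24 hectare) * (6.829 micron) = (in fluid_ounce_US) 5173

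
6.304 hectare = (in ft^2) 6.786e+05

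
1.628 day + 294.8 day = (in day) 296.4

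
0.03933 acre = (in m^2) 159.2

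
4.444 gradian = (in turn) 0.01111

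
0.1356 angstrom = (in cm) 1.356e-09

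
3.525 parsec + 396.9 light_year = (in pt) 1.095e+22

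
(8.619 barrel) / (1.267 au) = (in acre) 1.786e-15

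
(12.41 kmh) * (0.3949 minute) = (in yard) 89.32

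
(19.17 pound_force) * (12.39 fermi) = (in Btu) 1.001e-15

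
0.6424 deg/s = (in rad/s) 0.01121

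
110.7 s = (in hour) 0.03075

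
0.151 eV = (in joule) 2.419e-20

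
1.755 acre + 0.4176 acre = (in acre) 2.173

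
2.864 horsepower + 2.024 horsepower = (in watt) 3645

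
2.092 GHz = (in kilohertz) 2.092e+06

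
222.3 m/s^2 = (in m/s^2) 222.3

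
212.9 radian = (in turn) 33.88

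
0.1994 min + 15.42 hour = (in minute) 925.4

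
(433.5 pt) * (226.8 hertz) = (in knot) 67.42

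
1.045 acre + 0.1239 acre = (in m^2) 4730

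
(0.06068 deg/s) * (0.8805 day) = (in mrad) 8.057e+04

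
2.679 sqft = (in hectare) 2.489e-05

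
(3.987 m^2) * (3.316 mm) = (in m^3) 0.01322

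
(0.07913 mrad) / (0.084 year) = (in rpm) 2.853e-10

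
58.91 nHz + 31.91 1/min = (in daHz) 0.05318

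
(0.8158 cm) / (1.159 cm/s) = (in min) 0.01173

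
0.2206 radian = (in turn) 0.03511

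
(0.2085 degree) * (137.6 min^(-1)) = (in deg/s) 0.4782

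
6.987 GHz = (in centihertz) 6.987e+11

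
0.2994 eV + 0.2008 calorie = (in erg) 8.401e+06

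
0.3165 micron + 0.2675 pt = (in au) 6.329e-16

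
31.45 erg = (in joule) 3.145e-06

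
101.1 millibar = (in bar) 0.1011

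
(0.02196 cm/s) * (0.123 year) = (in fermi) 8.518e+17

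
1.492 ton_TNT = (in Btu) 5.917e+06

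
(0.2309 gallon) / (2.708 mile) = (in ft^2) 2.159e-06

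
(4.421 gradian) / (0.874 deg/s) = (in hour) 0.001265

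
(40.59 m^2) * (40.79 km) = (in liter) 1.656e+09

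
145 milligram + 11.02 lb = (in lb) 11.02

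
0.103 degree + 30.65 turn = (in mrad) 1.926e+05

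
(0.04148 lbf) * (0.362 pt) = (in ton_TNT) 5.632e-15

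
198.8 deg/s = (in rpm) 33.13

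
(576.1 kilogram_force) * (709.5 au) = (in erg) 5.996e+24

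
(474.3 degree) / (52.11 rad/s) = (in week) 2.627e-07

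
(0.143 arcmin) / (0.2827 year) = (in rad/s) 4.666e-12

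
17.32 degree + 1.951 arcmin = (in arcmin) 1041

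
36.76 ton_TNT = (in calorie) 3.676e+10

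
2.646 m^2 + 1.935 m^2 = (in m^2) 4.581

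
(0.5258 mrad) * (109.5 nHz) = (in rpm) 5.498e-10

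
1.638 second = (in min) 0.0273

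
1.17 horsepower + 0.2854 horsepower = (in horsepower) 1.455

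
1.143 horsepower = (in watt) 852.3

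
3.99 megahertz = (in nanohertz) 3.99e+15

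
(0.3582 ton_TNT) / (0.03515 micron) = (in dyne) 4.264e+21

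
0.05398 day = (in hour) 1.296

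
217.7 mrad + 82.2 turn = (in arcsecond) 1.066e+08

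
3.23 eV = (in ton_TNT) 1.237e-28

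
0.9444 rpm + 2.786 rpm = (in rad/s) 0.3906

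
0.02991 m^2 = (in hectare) 2.991e-06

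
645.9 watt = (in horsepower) 0.8662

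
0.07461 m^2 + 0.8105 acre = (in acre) 0.8105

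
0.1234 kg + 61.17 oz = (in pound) 4.095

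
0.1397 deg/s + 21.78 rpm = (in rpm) 21.8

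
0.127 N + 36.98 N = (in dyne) 3.711e+06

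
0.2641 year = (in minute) 1.388e+05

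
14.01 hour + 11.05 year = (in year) 11.05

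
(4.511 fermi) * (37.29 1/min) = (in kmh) 1.009e-14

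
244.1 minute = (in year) 0.0004644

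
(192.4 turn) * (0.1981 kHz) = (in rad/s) 2.395e+05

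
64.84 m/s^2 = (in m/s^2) 64.84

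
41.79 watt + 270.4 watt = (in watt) 312.2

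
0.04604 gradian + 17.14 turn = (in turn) 17.14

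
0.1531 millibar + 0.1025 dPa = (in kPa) 0.01532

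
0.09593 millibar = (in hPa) 0.09593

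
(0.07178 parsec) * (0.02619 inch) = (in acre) 3.641e+08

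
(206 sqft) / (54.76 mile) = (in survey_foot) 0.0007125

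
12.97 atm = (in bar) 13.14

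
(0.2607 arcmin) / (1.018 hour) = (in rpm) 1.976e-07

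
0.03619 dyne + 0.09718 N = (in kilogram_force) 0.00991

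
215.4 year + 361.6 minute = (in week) 1.123e+04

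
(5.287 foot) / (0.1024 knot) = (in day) 0.0003541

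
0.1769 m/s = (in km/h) 0.6368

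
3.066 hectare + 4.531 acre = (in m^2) 4.9e+04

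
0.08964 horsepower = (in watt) 66.84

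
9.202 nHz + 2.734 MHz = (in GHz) 0.002734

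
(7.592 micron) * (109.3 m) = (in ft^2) 0.008932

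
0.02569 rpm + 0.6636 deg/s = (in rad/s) 0.01427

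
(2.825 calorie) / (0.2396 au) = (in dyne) 3.298e-05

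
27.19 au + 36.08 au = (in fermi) 9.465e+27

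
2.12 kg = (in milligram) 2.12e+06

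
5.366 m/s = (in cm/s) 536.6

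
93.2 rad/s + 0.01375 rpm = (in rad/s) 93.2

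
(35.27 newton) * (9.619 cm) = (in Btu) 0.003216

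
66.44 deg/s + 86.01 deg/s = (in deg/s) 152.5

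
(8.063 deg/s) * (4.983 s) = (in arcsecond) 1.446e+05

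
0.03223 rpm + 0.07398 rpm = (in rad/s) 0.01112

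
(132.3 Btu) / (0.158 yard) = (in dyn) 9.661e+10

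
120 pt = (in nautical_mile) 2.286e-05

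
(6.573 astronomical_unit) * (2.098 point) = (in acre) 1.798e+05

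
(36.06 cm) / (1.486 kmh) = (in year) 2.77e-08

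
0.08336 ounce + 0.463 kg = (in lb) 1.026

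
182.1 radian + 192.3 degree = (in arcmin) 6.376e+05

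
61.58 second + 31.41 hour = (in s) 1.131e+05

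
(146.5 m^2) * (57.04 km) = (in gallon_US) 2.208e+09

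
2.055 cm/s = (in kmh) 0.07398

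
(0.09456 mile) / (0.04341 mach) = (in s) 10.3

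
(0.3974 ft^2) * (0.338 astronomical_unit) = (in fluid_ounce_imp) 6.57e+13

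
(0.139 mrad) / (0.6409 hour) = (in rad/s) 6.025e-08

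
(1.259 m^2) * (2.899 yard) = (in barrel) 20.99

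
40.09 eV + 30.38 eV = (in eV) 70.47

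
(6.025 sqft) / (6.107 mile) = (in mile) 3.539e-08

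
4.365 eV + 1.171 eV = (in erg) 8.87e-12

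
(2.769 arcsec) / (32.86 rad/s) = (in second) 4.085e-07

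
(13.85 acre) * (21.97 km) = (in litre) 1.231e+12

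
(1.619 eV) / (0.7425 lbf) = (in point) 2.226e-16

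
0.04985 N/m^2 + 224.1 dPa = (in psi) 0.003258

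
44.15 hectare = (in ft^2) 4.752e+06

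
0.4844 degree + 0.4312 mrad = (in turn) 0.001414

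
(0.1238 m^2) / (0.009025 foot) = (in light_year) 4.757e-15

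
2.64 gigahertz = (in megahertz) 2640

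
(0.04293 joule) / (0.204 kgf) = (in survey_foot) 0.0704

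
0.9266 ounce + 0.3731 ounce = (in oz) 1.3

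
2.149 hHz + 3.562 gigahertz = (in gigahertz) 3.562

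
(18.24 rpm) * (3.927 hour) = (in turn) 4298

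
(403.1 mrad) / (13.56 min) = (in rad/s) 0.0004955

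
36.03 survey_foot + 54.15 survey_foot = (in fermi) 2.749e+16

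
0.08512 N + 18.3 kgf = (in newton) 179.5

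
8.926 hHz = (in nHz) 8.926e+11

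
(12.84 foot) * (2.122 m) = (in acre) 0.002052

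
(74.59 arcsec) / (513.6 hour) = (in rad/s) 1.956e-10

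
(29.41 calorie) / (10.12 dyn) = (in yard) 1.33e+06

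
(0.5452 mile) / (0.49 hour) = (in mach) 0.001461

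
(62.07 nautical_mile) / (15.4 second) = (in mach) 21.92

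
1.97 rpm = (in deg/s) 11.82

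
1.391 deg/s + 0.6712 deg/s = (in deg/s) 2.062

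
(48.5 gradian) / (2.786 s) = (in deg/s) 15.67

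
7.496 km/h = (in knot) 4.048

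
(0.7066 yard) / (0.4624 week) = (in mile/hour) 5.168e-06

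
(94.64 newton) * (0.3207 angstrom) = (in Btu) 2.877e-12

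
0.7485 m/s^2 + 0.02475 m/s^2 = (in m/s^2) 0.7733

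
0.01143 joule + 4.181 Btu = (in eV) 2.753e+22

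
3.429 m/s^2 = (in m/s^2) 3.429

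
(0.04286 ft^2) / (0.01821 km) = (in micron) 218.7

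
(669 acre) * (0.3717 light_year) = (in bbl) 5.988e+22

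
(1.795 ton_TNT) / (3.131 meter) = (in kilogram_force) 2.446e+08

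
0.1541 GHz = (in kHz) 1.541e+05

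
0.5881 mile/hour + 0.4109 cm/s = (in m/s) 0.267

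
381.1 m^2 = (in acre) 0.09417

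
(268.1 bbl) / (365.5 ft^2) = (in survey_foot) 4.118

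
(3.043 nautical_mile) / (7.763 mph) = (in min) 27.07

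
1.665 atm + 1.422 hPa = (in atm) 1.666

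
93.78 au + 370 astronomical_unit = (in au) 463.8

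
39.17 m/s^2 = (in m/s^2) 39.17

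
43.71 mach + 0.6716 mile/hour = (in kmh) 5.358e+04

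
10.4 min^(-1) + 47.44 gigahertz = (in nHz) 4.744e+19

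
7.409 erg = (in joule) 7.409e-07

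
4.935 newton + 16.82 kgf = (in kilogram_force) 17.32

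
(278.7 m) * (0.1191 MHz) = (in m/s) 3.319e+07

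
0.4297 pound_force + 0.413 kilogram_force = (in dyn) 5.962e+05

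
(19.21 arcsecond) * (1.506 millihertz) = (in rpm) 1.339e-06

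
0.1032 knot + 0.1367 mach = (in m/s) 46.6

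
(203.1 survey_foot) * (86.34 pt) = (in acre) 0.0004659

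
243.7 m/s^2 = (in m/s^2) 243.7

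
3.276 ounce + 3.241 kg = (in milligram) 3.334e+06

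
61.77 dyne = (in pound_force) 0.0001389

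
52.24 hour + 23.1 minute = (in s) 1.894e+05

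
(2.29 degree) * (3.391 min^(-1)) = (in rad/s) 0.002259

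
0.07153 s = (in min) 0.001192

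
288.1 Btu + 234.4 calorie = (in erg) 3.049e+12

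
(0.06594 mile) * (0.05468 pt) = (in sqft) 0.02203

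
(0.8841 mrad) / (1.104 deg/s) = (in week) 7.587e-08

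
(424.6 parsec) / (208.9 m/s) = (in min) 1.045e+15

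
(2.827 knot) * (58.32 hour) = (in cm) 3.053e+07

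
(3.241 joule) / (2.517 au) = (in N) 8.607e-12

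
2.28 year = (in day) 832.2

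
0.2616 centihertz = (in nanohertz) 2.616e+06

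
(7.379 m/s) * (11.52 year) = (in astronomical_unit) 0.01792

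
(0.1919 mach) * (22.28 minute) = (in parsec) 2.831e-12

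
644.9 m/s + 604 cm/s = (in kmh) 2343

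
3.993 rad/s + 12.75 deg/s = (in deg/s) 241.5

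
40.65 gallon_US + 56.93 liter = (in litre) 210.8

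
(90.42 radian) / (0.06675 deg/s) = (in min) 1294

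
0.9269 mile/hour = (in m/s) 0.4144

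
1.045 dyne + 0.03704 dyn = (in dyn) 1.082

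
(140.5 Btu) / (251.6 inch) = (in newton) 2.32e+04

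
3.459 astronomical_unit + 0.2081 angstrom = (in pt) 1.467e+15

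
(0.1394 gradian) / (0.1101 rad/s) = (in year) 6.307e-10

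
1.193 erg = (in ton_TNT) 2.851e-17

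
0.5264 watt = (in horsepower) 0.0007059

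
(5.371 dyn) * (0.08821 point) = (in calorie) 3.995e-10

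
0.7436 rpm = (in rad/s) 0.07787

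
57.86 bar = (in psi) 839.2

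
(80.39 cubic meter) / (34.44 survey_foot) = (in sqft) 82.43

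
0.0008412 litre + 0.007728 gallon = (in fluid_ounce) 1.018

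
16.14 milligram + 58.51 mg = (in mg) 74.65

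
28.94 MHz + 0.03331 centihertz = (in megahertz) 28.94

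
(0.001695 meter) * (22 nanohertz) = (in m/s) 3.729e-11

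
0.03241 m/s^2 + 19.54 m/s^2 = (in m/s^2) 19.57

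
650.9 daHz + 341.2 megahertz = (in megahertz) 341.2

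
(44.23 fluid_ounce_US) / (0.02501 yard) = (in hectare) 5.72e-06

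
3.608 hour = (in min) 216.5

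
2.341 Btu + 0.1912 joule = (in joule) 2470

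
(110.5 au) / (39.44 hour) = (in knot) 2.263e+08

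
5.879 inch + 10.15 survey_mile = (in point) 4.63e+07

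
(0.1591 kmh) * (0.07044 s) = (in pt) 8.824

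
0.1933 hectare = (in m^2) 1933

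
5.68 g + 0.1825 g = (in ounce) 0.2068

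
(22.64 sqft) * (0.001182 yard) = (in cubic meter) 0.002273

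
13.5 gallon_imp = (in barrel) 0.386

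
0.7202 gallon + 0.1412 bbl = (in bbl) 0.1583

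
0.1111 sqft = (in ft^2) 0.1111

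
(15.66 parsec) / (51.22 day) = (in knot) 2.123e+11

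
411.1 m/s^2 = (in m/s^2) 411.1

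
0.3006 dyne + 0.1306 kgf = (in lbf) 0.2879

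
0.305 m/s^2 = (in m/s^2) 0.305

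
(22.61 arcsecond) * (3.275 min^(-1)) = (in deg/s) 0.0003428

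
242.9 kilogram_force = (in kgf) 242.9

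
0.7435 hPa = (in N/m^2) 74.35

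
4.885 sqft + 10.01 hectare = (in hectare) 10.01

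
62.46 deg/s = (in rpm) 10.41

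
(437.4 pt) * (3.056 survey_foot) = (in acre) 3.552e-05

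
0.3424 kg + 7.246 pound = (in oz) 128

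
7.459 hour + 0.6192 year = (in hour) 5432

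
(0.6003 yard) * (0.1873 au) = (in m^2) 1.538e+10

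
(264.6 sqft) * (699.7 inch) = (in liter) 4.369e+05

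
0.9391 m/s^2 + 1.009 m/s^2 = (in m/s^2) 1.948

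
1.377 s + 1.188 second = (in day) 2.969e-05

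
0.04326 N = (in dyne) 4326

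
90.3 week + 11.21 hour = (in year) 1.733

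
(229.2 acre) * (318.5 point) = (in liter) 1.042e+08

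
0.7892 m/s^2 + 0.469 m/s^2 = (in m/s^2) 1.258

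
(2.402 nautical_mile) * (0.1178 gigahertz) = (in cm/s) 5.24e+13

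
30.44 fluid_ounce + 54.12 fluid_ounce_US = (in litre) 2.501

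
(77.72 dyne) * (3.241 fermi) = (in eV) 15.72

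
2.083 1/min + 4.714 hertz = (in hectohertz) 0.04749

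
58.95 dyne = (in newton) 0.0005895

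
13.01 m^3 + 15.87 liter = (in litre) 1.303e+04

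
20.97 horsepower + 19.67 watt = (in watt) 1.566e+04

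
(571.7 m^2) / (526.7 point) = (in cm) 3.077e+05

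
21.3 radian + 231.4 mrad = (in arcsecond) 4.441e+06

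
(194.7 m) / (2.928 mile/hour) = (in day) 0.001722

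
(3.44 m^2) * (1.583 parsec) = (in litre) 1.68e+20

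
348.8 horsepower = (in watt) 2.601e+05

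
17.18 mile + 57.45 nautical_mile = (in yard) 1.466e+05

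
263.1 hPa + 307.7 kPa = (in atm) 3.296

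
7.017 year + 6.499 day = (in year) 7.035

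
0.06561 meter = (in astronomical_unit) 4.386e-13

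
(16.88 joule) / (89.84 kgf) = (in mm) 19.16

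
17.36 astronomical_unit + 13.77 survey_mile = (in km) 2.597e+09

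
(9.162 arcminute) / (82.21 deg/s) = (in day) 2.15e-08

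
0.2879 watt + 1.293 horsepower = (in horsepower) 1.293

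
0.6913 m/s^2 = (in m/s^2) 0.6913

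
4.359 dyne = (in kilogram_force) 4.445e-06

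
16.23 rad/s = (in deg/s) 929.9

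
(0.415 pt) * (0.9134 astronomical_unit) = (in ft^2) 2.153e+08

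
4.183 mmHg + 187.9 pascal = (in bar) 0.007456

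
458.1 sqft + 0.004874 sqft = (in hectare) 0.004256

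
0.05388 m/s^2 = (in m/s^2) 0.05388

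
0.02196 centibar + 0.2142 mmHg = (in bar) 0.0005052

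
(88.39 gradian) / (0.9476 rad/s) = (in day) 1.696e-05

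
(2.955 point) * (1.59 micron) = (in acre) 4.096e-13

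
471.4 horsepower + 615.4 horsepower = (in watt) 8.104e+05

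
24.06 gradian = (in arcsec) 7.795e+04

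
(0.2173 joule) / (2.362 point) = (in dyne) 2.608e+07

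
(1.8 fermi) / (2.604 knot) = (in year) 4.261e-23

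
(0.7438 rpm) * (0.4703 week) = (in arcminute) 7.616e+07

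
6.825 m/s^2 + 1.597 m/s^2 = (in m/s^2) 8.422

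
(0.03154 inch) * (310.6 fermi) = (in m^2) 2.488e-16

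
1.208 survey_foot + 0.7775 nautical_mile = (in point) 4.083e+06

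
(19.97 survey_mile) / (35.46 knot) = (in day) 0.02039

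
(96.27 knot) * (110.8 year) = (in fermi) 1.731e+26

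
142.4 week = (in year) 2.731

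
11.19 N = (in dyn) 1.119e+06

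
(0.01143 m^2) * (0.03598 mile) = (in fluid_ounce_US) 2.238e+04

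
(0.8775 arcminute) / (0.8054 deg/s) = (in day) 2.102e-07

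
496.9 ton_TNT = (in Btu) 1.971e+09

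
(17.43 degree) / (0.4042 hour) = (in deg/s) 0.01198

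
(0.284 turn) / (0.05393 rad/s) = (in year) 1.049e-06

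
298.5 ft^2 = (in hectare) 0.002773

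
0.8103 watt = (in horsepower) 0.001087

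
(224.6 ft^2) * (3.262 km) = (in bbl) 4.281e+05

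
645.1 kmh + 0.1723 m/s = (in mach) 0.5268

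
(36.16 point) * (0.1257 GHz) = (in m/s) 1.603e+06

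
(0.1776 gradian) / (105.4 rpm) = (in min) 4.213e-06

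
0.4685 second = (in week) 7.746e-07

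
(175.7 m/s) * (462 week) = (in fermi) 4.909e+25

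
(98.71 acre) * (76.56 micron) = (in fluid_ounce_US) 1.034e+06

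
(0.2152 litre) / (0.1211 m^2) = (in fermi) 1.777e+12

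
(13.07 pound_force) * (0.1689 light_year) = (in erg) 9.29e+23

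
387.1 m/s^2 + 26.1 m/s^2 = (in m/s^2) 413.2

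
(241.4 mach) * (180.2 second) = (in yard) 1.62e+07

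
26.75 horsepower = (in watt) 1.995e+04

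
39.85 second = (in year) 1.264e-06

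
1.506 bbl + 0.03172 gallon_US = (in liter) 239.6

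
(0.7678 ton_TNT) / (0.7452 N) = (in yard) 4.714e+09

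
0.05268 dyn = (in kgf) 5.372e-08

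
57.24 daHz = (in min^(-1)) 3.434e+04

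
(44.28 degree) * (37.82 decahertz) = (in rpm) 2791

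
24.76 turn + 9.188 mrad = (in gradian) 9905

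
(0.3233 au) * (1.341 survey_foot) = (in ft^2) 2.128e+11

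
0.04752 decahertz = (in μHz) 4.752e+05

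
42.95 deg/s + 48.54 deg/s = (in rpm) 15.25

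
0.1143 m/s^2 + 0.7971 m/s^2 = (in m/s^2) 0.9114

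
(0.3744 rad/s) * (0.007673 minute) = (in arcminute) 592.6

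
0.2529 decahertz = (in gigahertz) 2.529e-09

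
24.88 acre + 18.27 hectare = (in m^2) 2.834e+05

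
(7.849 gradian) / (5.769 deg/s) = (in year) 3.883e-08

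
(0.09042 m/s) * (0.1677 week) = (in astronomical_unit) 6.13e-08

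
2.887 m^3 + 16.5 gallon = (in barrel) 18.55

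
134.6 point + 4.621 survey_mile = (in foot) 2.44e+04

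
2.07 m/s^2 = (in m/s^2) 2.07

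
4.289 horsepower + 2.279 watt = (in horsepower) 4.292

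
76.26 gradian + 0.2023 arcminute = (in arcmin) 4118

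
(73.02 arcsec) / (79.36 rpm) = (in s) 4.26e-05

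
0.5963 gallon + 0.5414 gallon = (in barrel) 0.02709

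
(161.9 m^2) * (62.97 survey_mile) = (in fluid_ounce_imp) 5.774e+11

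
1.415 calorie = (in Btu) 0.005611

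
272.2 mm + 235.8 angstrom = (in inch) 10.72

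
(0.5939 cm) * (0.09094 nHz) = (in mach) 1.586e-15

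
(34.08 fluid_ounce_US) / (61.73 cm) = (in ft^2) 0.01757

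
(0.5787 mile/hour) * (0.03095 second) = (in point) 22.7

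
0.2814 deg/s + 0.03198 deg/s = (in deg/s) 0.3134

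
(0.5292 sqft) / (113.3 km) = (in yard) 4.746e-07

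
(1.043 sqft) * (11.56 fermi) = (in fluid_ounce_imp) 3.942e-11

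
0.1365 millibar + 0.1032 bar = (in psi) 1.499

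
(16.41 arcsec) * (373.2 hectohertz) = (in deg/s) 170.1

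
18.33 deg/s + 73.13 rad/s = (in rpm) 701.4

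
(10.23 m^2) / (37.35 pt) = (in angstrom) 7.764e+12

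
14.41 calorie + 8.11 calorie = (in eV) 5.881e+20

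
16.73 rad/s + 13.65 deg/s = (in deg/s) 972.2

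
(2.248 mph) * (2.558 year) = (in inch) 3.192e+09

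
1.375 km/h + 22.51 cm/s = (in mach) 0.001783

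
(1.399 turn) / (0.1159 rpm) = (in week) 0.001197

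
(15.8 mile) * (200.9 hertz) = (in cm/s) 5.108e+08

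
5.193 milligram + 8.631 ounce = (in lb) 0.5394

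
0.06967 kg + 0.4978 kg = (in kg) 0.5675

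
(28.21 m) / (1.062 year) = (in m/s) 8.423e-07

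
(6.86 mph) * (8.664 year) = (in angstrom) 8.379e+18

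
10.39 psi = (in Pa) 7.164e+04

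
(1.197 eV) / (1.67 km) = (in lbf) 2.582e-23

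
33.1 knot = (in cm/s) 1703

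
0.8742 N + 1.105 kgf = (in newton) 11.71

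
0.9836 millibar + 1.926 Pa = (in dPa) 1003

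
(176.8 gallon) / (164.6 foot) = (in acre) 3.296e-06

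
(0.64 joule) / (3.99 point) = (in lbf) 102.2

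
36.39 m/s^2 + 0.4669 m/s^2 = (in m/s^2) 36.86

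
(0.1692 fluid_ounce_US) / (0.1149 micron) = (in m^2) 43.55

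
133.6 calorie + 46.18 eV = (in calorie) 133.6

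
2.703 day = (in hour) 64.87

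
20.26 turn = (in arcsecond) 2.626e+07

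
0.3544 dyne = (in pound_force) 7.967e-07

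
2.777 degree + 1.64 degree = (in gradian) 4.908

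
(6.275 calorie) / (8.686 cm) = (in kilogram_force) 30.82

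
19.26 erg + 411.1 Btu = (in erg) 4.337e+12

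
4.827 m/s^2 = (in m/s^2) 4.827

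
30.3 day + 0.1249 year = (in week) 10.84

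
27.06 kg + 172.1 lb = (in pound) 231.8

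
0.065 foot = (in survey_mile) 1.231e-05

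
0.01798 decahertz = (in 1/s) 0.1798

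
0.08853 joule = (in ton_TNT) 2.116e-11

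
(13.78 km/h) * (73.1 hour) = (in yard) 1.102e+06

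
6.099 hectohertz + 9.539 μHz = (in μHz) 6.099e+08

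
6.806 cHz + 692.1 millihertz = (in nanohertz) 7.602e+08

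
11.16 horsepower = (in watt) 8322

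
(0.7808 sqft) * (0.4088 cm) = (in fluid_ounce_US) 10.03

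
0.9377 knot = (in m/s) 0.4824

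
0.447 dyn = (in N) 4.47e-06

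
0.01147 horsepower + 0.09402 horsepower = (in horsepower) 0.1055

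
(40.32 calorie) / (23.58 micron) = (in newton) 7.154e+06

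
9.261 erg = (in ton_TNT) 2.213e-16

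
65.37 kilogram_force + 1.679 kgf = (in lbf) 147.8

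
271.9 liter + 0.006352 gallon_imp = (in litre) 271.9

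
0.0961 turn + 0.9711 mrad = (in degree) 34.65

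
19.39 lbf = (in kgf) 8.795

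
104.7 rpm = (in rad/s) 10.96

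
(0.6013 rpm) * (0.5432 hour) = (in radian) 123.1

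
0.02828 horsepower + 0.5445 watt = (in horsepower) 0.02901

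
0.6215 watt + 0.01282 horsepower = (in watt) 10.18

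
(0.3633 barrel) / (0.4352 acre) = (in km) 3.28e-08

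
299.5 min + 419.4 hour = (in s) 1.528e+06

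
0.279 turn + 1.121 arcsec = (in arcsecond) 3.616e+05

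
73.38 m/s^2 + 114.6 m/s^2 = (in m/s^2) 188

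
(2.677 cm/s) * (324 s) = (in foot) 28.46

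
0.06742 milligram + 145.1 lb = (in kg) 65.82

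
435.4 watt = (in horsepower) 0.5839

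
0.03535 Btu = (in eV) 2.328e+20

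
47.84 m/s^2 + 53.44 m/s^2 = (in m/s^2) 101.3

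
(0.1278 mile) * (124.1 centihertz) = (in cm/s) 2.552e+04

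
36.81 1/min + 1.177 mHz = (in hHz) 0.006147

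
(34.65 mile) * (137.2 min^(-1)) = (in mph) 2.852e+05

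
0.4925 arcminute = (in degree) 0.008208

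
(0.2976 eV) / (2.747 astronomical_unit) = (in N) 1.16e-31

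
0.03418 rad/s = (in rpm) 0.3264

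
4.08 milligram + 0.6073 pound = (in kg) 0.2755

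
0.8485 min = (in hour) 0.01414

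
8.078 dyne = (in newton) 8.078e-05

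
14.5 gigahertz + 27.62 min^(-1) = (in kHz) 1.45e+07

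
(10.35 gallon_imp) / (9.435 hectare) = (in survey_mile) 3.099e-10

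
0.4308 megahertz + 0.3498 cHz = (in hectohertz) 4308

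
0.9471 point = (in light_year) 3.532e-20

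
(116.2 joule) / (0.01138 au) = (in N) 6.826e-08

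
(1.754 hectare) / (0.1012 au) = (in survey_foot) 3.801e-06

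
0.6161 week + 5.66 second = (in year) 0.01182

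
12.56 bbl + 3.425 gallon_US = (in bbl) 12.64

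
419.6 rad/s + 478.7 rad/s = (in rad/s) 898.3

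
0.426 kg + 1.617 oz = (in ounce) 16.64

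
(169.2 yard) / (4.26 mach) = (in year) 3.382e-09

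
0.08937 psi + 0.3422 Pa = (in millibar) 6.165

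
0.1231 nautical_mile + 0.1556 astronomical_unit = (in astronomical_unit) 0.1556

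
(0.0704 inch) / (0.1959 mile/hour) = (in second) 0.02042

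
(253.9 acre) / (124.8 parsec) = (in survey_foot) 8.754e-13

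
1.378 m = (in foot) 4.521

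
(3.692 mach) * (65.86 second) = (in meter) 8.279e+04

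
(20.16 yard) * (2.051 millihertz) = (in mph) 0.08458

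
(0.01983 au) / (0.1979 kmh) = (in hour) 1.499e+07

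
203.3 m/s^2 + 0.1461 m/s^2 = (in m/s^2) 203.4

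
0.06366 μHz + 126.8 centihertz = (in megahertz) 1.268e-06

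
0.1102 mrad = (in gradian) 0.007016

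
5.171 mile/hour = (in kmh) 8.322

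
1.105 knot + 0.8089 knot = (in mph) 2.202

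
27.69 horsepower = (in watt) 2.065e+04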